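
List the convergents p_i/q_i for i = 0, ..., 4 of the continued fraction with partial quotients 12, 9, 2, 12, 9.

12/1, 109/9, 230/19, 2869/237, 26051/2152

Using the convergent recurrence p_i = a_i*p_{i-1} + p_{i-2}, q_i = a_i*q_{i-1} + q_{i-2} with p_{-2}=0, p_{-1}=1, q_{-2}=1, q_{-1}=0:
  i=0: a_0=12, p_0 = 12*1 + 0 = 12, q_0 = 12*0 + 1 = 1.
  i=1: a_1=9, p_1 = 9*12 + 1 = 109, q_1 = 9*1 + 0 = 9.
  i=2: a_2=2, p_2 = 2*109 + 12 = 230, q_2 = 2*9 + 1 = 19.
  i=3: a_3=12, p_3 = 12*230 + 109 = 2869, q_3 = 12*19 + 9 = 237.
  i=4: a_4=9, p_4 = 9*2869 + 230 = 26051, q_4 = 9*237 + 19 = 2152.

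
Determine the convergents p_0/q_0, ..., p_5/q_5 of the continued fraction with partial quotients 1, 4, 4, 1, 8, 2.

Using the convergent recurrence p_i = a_i*p_{i-1} + p_{i-2}, q_i = a_i*q_{i-1} + q_{i-2} with p_{-2}=0, p_{-1}=1, q_{-2}=1, q_{-1}=0:
  i=0: a_0=1, p_0 = 1*1 + 0 = 1, q_0 = 1*0 + 1 = 1.
  i=1: a_1=4, p_1 = 4*1 + 1 = 5, q_1 = 4*1 + 0 = 4.
  i=2: a_2=4, p_2 = 4*5 + 1 = 21, q_2 = 4*4 + 1 = 17.
  i=3: a_3=1, p_3 = 1*21 + 5 = 26, q_3 = 1*17 + 4 = 21.
  i=4: a_4=8, p_4 = 8*26 + 21 = 229, q_4 = 8*21 + 17 = 185.
  i=5: a_5=2, p_5 = 2*229 + 26 = 484, q_5 = 2*185 + 21 = 391.

1/1, 5/4, 21/17, 26/21, 229/185, 484/391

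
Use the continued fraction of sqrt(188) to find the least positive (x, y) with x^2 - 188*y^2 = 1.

First expand sqrt(188) as a continued fraction. With x_i = (sqrt(188) + m_i)/d_i and (m_0, d_0) = (0, 1): a_0 = floor(sqrt(188)) = 13, since 13^2 = 169 <= 188 < 196 = 14^2.
Iterate m_{i+1} = d_i*a_i - m_i, d_{i+1} = (188 - m_{i+1}^2)/d_i, a_{i+1} = floor((a_0 + m_{i+1})/d_{i+1}):
  m_1 = 1*13 - 0 = 13, d_1 = (188 - 13^2)/1 = 19/1 = 19, a_1 = floor((13 + 13)/19) = 1.
  m_2 = 19*1 - 13 = 6, d_2 = (188 - 6^2)/19 = 152/19 = 8, a_2 = floor((13 + 6)/8) = 2.
  m_3 = 8*2 - 6 = 10, d_3 = (188 - 10^2)/8 = 88/8 = 11, a_3 = floor((13 + 10)/11) = 2.
  m_4 = 11*2 - 10 = 12, d_4 = (188 - 12^2)/11 = 44/11 = 4, a_4 = floor((13 + 12)/4) = 6.
  m_5 = 4*6 - 12 = 12, d_5 = (188 - 12^2)/4 = 44/4 = 11, a_5 = floor((13 + 12)/11) = 2.
  m_6 = 11*2 - 12 = 10, d_6 = (188 - 10^2)/11 = 88/11 = 8, a_6 = floor((13 + 10)/8) = 2.
  m_7 = 8*2 - 10 = 6, d_7 = (188 - 6^2)/8 = 152/8 = 19, a_7 = floor((13 + 6)/19) = 1.
  m_8 = 19*1 - 6 = 13, d_8 = (188 - 13^2)/19 = 19/19 = 1, a_8 = floor((13 + 13)/1) = 26.
  m_9 = 1*26 - 13 = 13, d_9 = (188 - 13^2)/1 = 19/1 = 19: (m_9, d_9) = (m_1, d_1) = (13, 19), so from here the quotients repeat a_1, ..., a_8; the period length is 8.
So sqrt(188) = [13; (1, 2, 2, 6, 2, 2, 1, 26)] with period length k = 8.
k is even, so the fundamental solution of x^2 - 188y^2 = 1 is (p_{k-1}, q_{k-1}) = (p_7, q_7); compute convergents through index 7.
Convergents (p_i = a_i*p_{i-1} + p_{i-2}, q_i = a_i*q_{i-1} + q_{i-2} with p_{-2}=0, p_{-1}=1, q_{-2}=1, q_{-1}=0):
  i=0: a_0=13, p_0 = 13*1 + 0 = 13, q_0 = 13*0 + 1 = 1.
  i=1: a_1=1, p_1 = 1*13 + 1 = 14, q_1 = 1*1 + 0 = 1.
  i=2: a_2=2, p_2 = 2*14 + 13 = 41, q_2 = 2*1 + 1 = 3.
  i=3: a_3=2, p_3 = 2*41 + 14 = 96, q_3 = 2*3 + 1 = 7.
  i=4: a_4=6, p_4 = 6*96 + 41 = 617, q_4 = 6*7 + 3 = 45.
  i=5: a_5=2, p_5 = 2*617 + 96 = 1330, q_5 = 2*45 + 7 = 97.
  i=6: a_6=2, p_6 = 2*1330 + 617 = 3277, q_6 = 2*97 + 45 = 239.
  i=7: a_7=1, p_7 = 1*3277 + 1330 = 4607, q_7 = 1*239 + 97 = 336.
Check: 4607^2 - 188*336^2 = 21224449 - 21224448 = 1, so (x, y) = (4607, 336) solves the equation, and by the theorem it is the least positive solution.

(x, y) = (4607, 336)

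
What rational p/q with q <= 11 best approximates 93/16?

Expand x = 93/16 as a continued fraction with the Euclidean algorithm:
  93 = 5*16 + 13, so a_0 = 5.
  16 = 1*13 + 3, so a_1 = 1.
  13 = 4*3 + 1, so a_2 = 4.
  3 = 3*1 + 0, so a_3 = 3.
so x = [5; 1, 4, 3].
Convergents (p_i = a_i*p_{i-1} + p_{i-2}, q_i = a_i*q_{i-1} + q_{i-2} with p_{-2}=0, p_{-1}=1, q_{-2}=1, q_{-1}=0), until the denominator exceeds 11:
  i=0: a_0=5, p_0 = 5*1 + 0 = 5, q_0 = 5*0 + 1 = 1.
  i=1: a_1=1, p_1 = 1*5 + 1 = 6, q_1 = 1*1 + 0 = 1.
  i=2: a_2=4, p_2 = 4*6 + 5 = 29, q_2 = 4*1 + 1 = 5.
  i=3: a_3=3, p_3 = 3*29 + 6 = 93, q_3 = 3*5 + 1 = 16.
q_3 = 16 > 11, so the last convergent with denominator <= 11 is p_2/q_2 = 29/5.
The closest fraction with denominator <= 11 is either p_2/q_2 or the intermediate fraction (k*p_2 + p_1)/(k*q_2 + q_1) with the largest k >= 1 whose denominator stays <= 11; these approach x as k grows, and every other convergent or intermediate fraction in range is farther away.
Largest k: floor((11 - q_1)/q_2) = floor((11 - 1)/5) = 2.
That gives (2*29 + 6)/(2*5 + 1) = 64/11.
Compare the errors: |x - 29/5| = |93*5 - 29*16|/(16*5) = 1/80, and |x - 64/11| = |93*11 - 64*16|/(16*11) = 1/176.
Cross-multiplying, 1*80 = 80 < 176 = 1*176, so 1/176 is smaller: the intermediate fraction 64/11 is closer to x than 29/5.

64/11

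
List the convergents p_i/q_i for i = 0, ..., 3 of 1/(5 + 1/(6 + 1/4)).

Using the convergent recurrence p_i = a_i*p_{i-1} + p_{i-2}, q_i = a_i*q_{i-1} + q_{i-2} with p_{-2}=0, p_{-1}=1, q_{-2}=1, q_{-1}=0:
  i=0: a_0=0, p_0 = 0*1 + 0 = 0, q_0 = 0*0 + 1 = 1.
  i=1: a_1=5, p_1 = 5*0 + 1 = 1, q_1 = 5*1 + 0 = 5.
  i=2: a_2=6, p_2 = 6*1 + 0 = 6, q_2 = 6*5 + 1 = 31.
  i=3: a_3=4, p_3 = 4*6 + 1 = 25, q_3 = 4*31 + 5 = 129.

0/1, 1/5, 6/31, 25/129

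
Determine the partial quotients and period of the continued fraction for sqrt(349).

[18; (1, 2, 7, 7, 2, 1, 36)]

Write x_i = (sqrt(349) + m_i)/d_i with (m_0, d_0) = (0, 1). a_0 = floor(sqrt(349)) = 18, since 18^2 = 324 <= 349 < 361 = 19^2.
Iterate m_{i+1} = d_i*a_i - m_i, d_{i+1} = (349 - m_{i+1}^2)/d_i, a_{i+1} = floor((a_0 + m_{i+1})/d_{i+1}):
  m_1 = 1*18 - 0 = 18, d_1 = (349 - 18^2)/1 = 25/1 = 25, a_1 = floor((18 + 18)/25) = 1.
  m_2 = 25*1 - 18 = 7, d_2 = (349 - 7^2)/25 = 300/25 = 12, a_2 = floor((18 + 7)/12) = 2.
  m_3 = 12*2 - 7 = 17, d_3 = (349 - 17^2)/12 = 60/12 = 5, a_3 = floor((18 + 17)/5) = 7.
  m_4 = 5*7 - 17 = 18, d_4 = (349 - 18^2)/5 = 25/5 = 5, a_4 = floor((18 + 18)/5) = 7.
  m_5 = 5*7 - 18 = 17, d_5 = (349 - 17^2)/5 = 60/5 = 12, a_5 = floor((18 + 17)/12) = 2.
  m_6 = 12*2 - 17 = 7, d_6 = (349 - 7^2)/12 = 300/12 = 25, a_6 = floor((18 + 7)/25) = 1.
  m_7 = 25*1 - 7 = 18, d_7 = (349 - 18^2)/25 = 25/25 = 1, a_7 = floor((18 + 18)/1) = 36.
  m_8 = 1*36 - 18 = 18, d_8 = (349 - 18^2)/1 = 25/1 = 25: (m_8, d_8) = (m_1, d_1) = (18, 25), so from here the quotients repeat a_1, ..., a_7; the period length is 7.
Hence the expansion of sqrt(349) is a_0 = 18 followed by the repeating block 1, 2, 7, 7, 2, 1, 36 (period 7).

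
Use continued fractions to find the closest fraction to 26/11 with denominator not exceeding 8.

19/8

Expand x = 26/11 as a continued fraction with the Euclidean algorithm:
  26 = 2*11 + 4, so a_0 = 2.
  11 = 2*4 + 3, so a_1 = 2.
  4 = 1*3 + 1, so a_2 = 1.
  3 = 3*1 + 0, so a_3 = 3.
so x = [2; 2, 1, 3].
Convergents (p_i = a_i*p_{i-1} + p_{i-2}, q_i = a_i*q_{i-1} + q_{i-2} with p_{-2}=0, p_{-1}=1, q_{-2}=1, q_{-1}=0), until the denominator exceeds 8:
  i=0: a_0=2, p_0 = 2*1 + 0 = 2, q_0 = 2*0 + 1 = 1.
  i=1: a_1=2, p_1 = 2*2 + 1 = 5, q_1 = 2*1 + 0 = 2.
  i=2: a_2=1, p_2 = 1*5 + 2 = 7, q_2 = 1*2 + 1 = 3.
  i=3: a_3=3, p_3 = 3*7 + 5 = 26, q_3 = 3*3 + 2 = 11.
q_3 = 11 > 8, so the last convergent with denominator <= 8 is p_2/q_2 = 7/3.
The closest fraction with denominator <= 8 is either p_2/q_2 or the intermediate fraction (k*p_2 + p_1)/(k*q_2 + q_1) with the largest k >= 1 whose denominator stays <= 8; these approach x as k grows, and every other convergent or intermediate fraction in range is farther away.
Largest k: floor((8 - q_1)/q_2) = floor((8 - 2)/3) = 2.
That gives (2*7 + 5)/(2*3 + 2) = 19/8.
Compare the errors: |x - 7/3| = |26*3 - 7*11|/(11*3) = 1/33, and |x - 19/8| = |26*8 - 19*11|/(11*8) = 1/88.
Cross-multiplying, 1*33 = 33 < 88 = 1*88, so 1/88 is smaller: the intermediate fraction 19/8 is closer to x than 7/3.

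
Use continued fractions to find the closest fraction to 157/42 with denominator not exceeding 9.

Expand x = 157/42 as a continued fraction with the Euclidean algorithm:
  157 = 3*42 + 31, so a_0 = 3.
  42 = 1*31 + 11, so a_1 = 1.
  31 = 2*11 + 9, so a_2 = 2.
  11 = 1*9 + 2, so a_3 = 1.
  9 = 4*2 + 1, so a_4 = 4.
  2 = 2*1 + 0, so a_5 = 2.
so x = [3; 1, 2, 1, 4, 2].
Convergents (p_i = a_i*p_{i-1} + p_{i-2}, q_i = a_i*q_{i-1} + q_{i-2} with p_{-2}=0, p_{-1}=1, q_{-2}=1, q_{-1}=0), until the denominator exceeds 9:
  i=0: a_0=3, p_0 = 3*1 + 0 = 3, q_0 = 3*0 + 1 = 1.
  i=1: a_1=1, p_1 = 1*3 + 1 = 4, q_1 = 1*1 + 0 = 1.
  i=2: a_2=2, p_2 = 2*4 + 3 = 11, q_2 = 2*1 + 1 = 3.
  i=3: a_3=1, p_3 = 1*11 + 4 = 15, q_3 = 1*3 + 1 = 4.
  i=4: a_4=4, p_4 = 4*15 + 11 = 71, q_4 = 4*4 + 3 = 19.
q_4 = 19 > 9, so the last convergent with denominator <= 9 is p_3/q_3 = 15/4.
The closest fraction with denominator <= 9 is either p_3/q_3 or the intermediate fraction (k*p_3 + p_2)/(k*q_3 + q_2) with the largest k >= 1 whose denominator stays <= 9; these approach x as k grows, and every other convergent or intermediate fraction in range is farther away.
Largest k: floor((9 - q_2)/q_3) = floor((9 - 3)/4) = 1.
That gives (1*15 + 11)/(1*4 + 3) = 26/7.
Compare the errors: |x - 15/4| = |157*4 - 15*42|/(42*4) = 2/168, and |x - 26/7| = |157*7 - 26*42|/(42*7) = 7/294.
Cross-multiplying, 2*294 = 588 < 1176 = 7*168, so 2/168 is smaller: the convergent 15/4 is closer to x than 26/7.

15/4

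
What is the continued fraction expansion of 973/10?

[97; 3, 3]

Run the Euclidean algorithm on 973 and 10; the successive quotients are the partial quotients a_0, a_1, ... (each step inverts the fractional part left over by the previous one):
  973 = 97*10 + 3, so a_0 = 97.
  10 = 3*3 + 1, so a_1 = 3.
  3 = 3*1 + 0, so a_2 = 3.
The remainder reaches 0 after 3 divisions, so the expansion has 3 partial quotients, read off in order.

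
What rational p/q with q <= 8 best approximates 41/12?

24/7

Expand x = 41/12 as a continued fraction with the Euclidean algorithm:
  41 = 3*12 + 5, so a_0 = 3.
  12 = 2*5 + 2, so a_1 = 2.
  5 = 2*2 + 1, so a_2 = 2.
  2 = 2*1 + 0, so a_3 = 2.
so x = [3; 2, 2, 2].
Convergents (p_i = a_i*p_{i-1} + p_{i-2}, q_i = a_i*q_{i-1} + q_{i-2} with p_{-2}=0, p_{-1}=1, q_{-2}=1, q_{-1}=0), until the denominator exceeds 8:
  i=0: a_0=3, p_0 = 3*1 + 0 = 3, q_0 = 3*0 + 1 = 1.
  i=1: a_1=2, p_1 = 2*3 + 1 = 7, q_1 = 2*1 + 0 = 2.
  i=2: a_2=2, p_2 = 2*7 + 3 = 17, q_2 = 2*2 + 1 = 5.
  i=3: a_3=2, p_3 = 2*17 + 7 = 41, q_3 = 2*5 + 2 = 12.
q_3 = 12 > 8, so the last convergent with denominator <= 8 is p_2/q_2 = 17/5.
The closest fraction with denominator <= 8 is either p_2/q_2 or the intermediate fraction (k*p_2 + p_1)/(k*q_2 + q_1) with the largest k >= 1 whose denominator stays <= 8; these approach x as k grows, and every other convergent or intermediate fraction in range is farther away.
Largest k: floor((8 - q_1)/q_2) = floor((8 - 2)/5) = 1.
That gives (1*17 + 7)/(1*5 + 2) = 24/7.
Compare the errors: |x - 17/5| = |41*5 - 17*12|/(12*5) = 1/60, and |x - 24/7| = |41*7 - 24*12|/(12*7) = 1/84.
Cross-multiplying, 1*60 = 60 < 84 = 1*84, so 1/84 is smaller: the intermediate fraction 24/7 is closer to x than 17/5.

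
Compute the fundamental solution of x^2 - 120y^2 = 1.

First expand sqrt(120) as a continued fraction. With x_i = (sqrt(120) + m_i)/d_i and (m_0, d_0) = (0, 1): a_0 = floor(sqrt(120)) = 10, since 10^2 = 100 <= 120 < 121 = 11^2.
Iterate m_{i+1} = d_i*a_i - m_i, d_{i+1} = (120 - m_{i+1}^2)/d_i, a_{i+1} = floor((a_0 + m_{i+1})/d_{i+1}):
  m_1 = 1*10 - 0 = 10, d_1 = (120 - 10^2)/1 = 20/1 = 20, a_1 = floor((10 + 10)/20) = 1.
  m_2 = 20*1 - 10 = 10, d_2 = (120 - 10^2)/20 = 20/20 = 1, a_2 = floor((10 + 10)/1) = 20.
  m_3 = 1*20 - 10 = 10, d_3 = (120 - 10^2)/1 = 20/1 = 20: (m_3, d_3) = (m_1, d_1) = (10, 20), so from here the quotients repeat a_1, a_2; the period length is 2.
So sqrt(120) = [10; (1, 20)] with period length k = 2.
k is even, so the fundamental solution of x^2 - 120y^2 = 1 is (p_{k-1}, q_{k-1}) = (p_1, q_1); compute convergents through index 1.
Convergents (p_i = a_i*p_{i-1} + p_{i-2}, q_i = a_i*q_{i-1} + q_{i-2} with p_{-2}=0, p_{-1}=1, q_{-2}=1, q_{-1}=0):
  i=0: a_0=10, p_0 = 10*1 + 0 = 10, q_0 = 10*0 + 1 = 1.
  i=1: a_1=1, p_1 = 1*10 + 1 = 11, q_1 = 1*1 + 0 = 1.
Check: 11^2 - 120*1^2 = 121 - 120 = 1, so (x, y) = (11, 1) solves the equation, and by the theorem it is the least positive solution.

(x, y) = (11, 1)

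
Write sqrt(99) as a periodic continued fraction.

[9; (1, 18)]

Write x_i = (sqrt(99) + m_i)/d_i with (m_0, d_0) = (0, 1). a_0 = floor(sqrt(99)) = 9, since 9^2 = 81 <= 99 < 100 = 10^2.
Iterate m_{i+1} = d_i*a_i - m_i, d_{i+1} = (99 - m_{i+1}^2)/d_i, a_{i+1} = floor((a_0 + m_{i+1})/d_{i+1}):
  m_1 = 1*9 - 0 = 9, d_1 = (99 - 9^2)/1 = 18/1 = 18, a_1 = floor((9 + 9)/18) = 1.
  m_2 = 18*1 - 9 = 9, d_2 = (99 - 9^2)/18 = 18/18 = 1, a_2 = floor((9 + 9)/1) = 18.
  m_3 = 1*18 - 9 = 9, d_3 = (99 - 9^2)/1 = 18/1 = 18: (m_3, d_3) = (m_1, d_1) = (9, 18), so from here the quotients repeat a_1, a_2; the period length is 2.
Hence the expansion of sqrt(99) is a_0 = 9 followed by the repeating block 1, 18 (period 2).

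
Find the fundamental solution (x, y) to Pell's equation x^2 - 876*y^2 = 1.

First expand sqrt(876) as a continued fraction. With x_i = (sqrt(876) + m_i)/d_i and (m_0, d_0) = (0, 1): a_0 = floor(sqrt(876)) = 29, since 29^2 = 841 <= 876 < 900 = 30^2.
Iterate m_{i+1} = d_i*a_i - m_i, d_{i+1} = (876 - m_{i+1}^2)/d_i, a_{i+1} = floor((a_0 + m_{i+1})/d_{i+1}):
  m_1 = 1*29 - 0 = 29, d_1 = (876 - 29^2)/1 = 35/1 = 35, a_1 = floor((29 + 29)/35) = 1.
  m_2 = 35*1 - 29 = 6, d_2 = (876 - 6^2)/35 = 840/35 = 24, a_2 = floor((29 + 6)/24) = 1.
  m_3 = 24*1 - 6 = 18, d_3 = (876 - 18^2)/24 = 552/24 = 23, a_3 = floor((29 + 18)/23) = 2.
  m_4 = 23*2 - 18 = 28, d_4 = (876 - 28^2)/23 = 92/23 = 4, a_4 = floor((29 + 28)/4) = 14.
  m_5 = 4*14 - 28 = 28, d_5 = (876 - 28^2)/4 = 92/4 = 23, a_5 = floor((29 + 28)/23) = 2.
  m_6 = 23*2 - 28 = 18, d_6 = (876 - 18^2)/23 = 552/23 = 24, a_6 = floor((29 + 18)/24) = 1.
  m_7 = 24*1 - 18 = 6, d_7 = (876 - 6^2)/24 = 840/24 = 35, a_7 = floor((29 + 6)/35) = 1.
  m_8 = 35*1 - 6 = 29, d_8 = (876 - 29^2)/35 = 35/35 = 1, a_8 = floor((29 + 29)/1) = 58.
  m_9 = 1*58 - 29 = 29, d_9 = (876 - 29^2)/1 = 35/1 = 35: (m_9, d_9) = (m_1, d_1) = (29, 35), so from here the quotients repeat a_1, ..., a_8; the period length is 8.
So sqrt(876) = [29; (1, 1, 2, 14, 2, 1, 1, 58)] with period length k = 8.
k is even, so the fundamental solution of x^2 - 876y^2 = 1 is (p_{k-1}, q_{k-1}) = (p_7, q_7); compute convergents through index 7.
Convergents (p_i = a_i*p_{i-1} + p_{i-2}, q_i = a_i*q_{i-1} + q_{i-2} with p_{-2}=0, p_{-1}=1, q_{-2}=1, q_{-1}=0):
  i=0: a_0=29, p_0 = 29*1 + 0 = 29, q_0 = 29*0 + 1 = 1.
  i=1: a_1=1, p_1 = 1*29 + 1 = 30, q_1 = 1*1 + 0 = 1.
  i=2: a_2=1, p_2 = 1*30 + 29 = 59, q_2 = 1*1 + 1 = 2.
  i=3: a_3=2, p_3 = 2*59 + 30 = 148, q_3 = 2*2 + 1 = 5.
  i=4: a_4=14, p_4 = 14*148 + 59 = 2131, q_4 = 14*5 + 2 = 72.
  i=5: a_5=2, p_5 = 2*2131 + 148 = 4410, q_5 = 2*72 + 5 = 149.
  i=6: a_6=1, p_6 = 1*4410 + 2131 = 6541, q_6 = 1*149 + 72 = 221.
  i=7: a_7=1, p_7 = 1*6541 + 4410 = 10951, q_7 = 1*221 + 149 = 370.
Check: 10951^2 - 876*370^2 = 119924401 - 119924400 = 1, so (x, y) = (10951, 370) solves the equation, and by the theorem it is the least positive solution.

(x, y) = (10951, 370)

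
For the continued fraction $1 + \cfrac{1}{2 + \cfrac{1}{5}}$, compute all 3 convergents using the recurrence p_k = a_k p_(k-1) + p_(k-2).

1/1, 3/2, 16/11

Using the convergent recurrence p_i = a_i*p_{i-1} + p_{i-2}, q_i = a_i*q_{i-1} + q_{i-2} with p_{-2}=0, p_{-1}=1, q_{-2}=1, q_{-1}=0:
  i=0: a_0=1, p_0 = 1*1 + 0 = 1, q_0 = 1*0 + 1 = 1.
  i=1: a_1=2, p_1 = 2*1 + 1 = 3, q_1 = 2*1 + 0 = 2.
  i=2: a_2=5, p_2 = 5*3 + 1 = 16, q_2 = 5*2 + 1 = 11.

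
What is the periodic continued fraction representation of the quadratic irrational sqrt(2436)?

Write x_i = (sqrt(2436) + m_i)/d_i with (m_0, d_0) = (0, 1). a_0 = floor(sqrt(2436)) = 49, since 49^2 = 2401 <= 2436 < 2500 = 50^2.
Iterate m_{i+1} = d_i*a_i - m_i, d_{i+1} = (2436 - m_{i+1}^2)/d_i, a_{i+1} = floor((a_0 + m_{i+1})/d_{i+1}):
  m_1 = 1*49 - 0 = 49, d_1 = (2436 - 49^2)/1 = 35/1 = 35, a_1 = floor((49 + 49)/35) = 2.
  m_2 = 35*2 - 49 = 21, d_2 = (2436 - 21^2)/35 = 1995/35 = 57, a_2 = floor((49 + 21)/57) = 1.
  m_3 = 57*1 - 21 = 36, d_3 = (2436 - 36^2)/57 = 1140/57 = 20, a_3 = floor((49 + 36)/20) = 4.
  m_4 = 20*4 - 36 = 44, d_4 = (2436 - 44^2)/20 = 500/20 = 25, a_4 = floor((49 + 44)/25) = 3.
  m_5 = 25*3 - 44 = 31, d_5 = (2436 - 31^2)/25 = 1475/25 = 59, a_5 = floor((49 + 31)/59) = 1.
  m_6 = 59*1 - 31 = 28, d_6 = (2436 - 28^2)/59 = 1652/59 = 28, a_6 = floor((49 + 28)/28) = 2.
  m_7 = 28*2 - 28 = 28, d_7 = (2436 - 28^2)/28 = 1652/28 = 59, a_7 = floor((49 + 28)/59) = 1.
  m_8 = 59*1 - 28 = 31, d_8 = (2436 - 31^2)/59 = 1475/59 = 25, a_8 = floor((49 + 31)/25) = 3.
  m_9 = 25*3 - 31 = 44, d_9 = (2436 - 44^2)/25 = 500/25 = 20, a_9 = floor((49 + 44)/20) = 4.
  m_10 = 20*4 - 44 = 36, d_10 = (2436 - 36^2)/20 = 1140/20 = 57, a_10 = floor((49 + 36)/57) = 1.
  m_11 = 57*1 - 36 = 21, d_11 = (2436 - 21^2)/57 = 1995/57 = 35, a_11 = floor((49 + 21)/35) = 2.
  m_12 = 35*2 - 21 = 49, d_12 = (2436 - 49^2)/35 = 35/35 = 1, a_12 = floor((49 + 49)/1) = 98.
  m_13 = 1*98 - 49 = 49, d_13 = (2436 - 49^2)/1 = 35/1 = 35: (m_13, d_13) = (m_1, d_1) = (49, 35), so from here the quotients repeat a_1, ..., a_12; the period length is 12.
Hence the expansion of sqrt(2436) is a_0 = 49 followed by the repeating block 2, 1, 4, 3, 1, 2, 1, 3, 4, 1, 2, 98 (period 12).

[49; (2, 1, 4, 3, 1, 2, 1, 3, 4, 1, 2, 98)]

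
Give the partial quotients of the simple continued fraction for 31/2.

[15; 2]

Run the Euclidean algorithm on 31 and 2; the successive quotients are the partial quotients a_0, a_1, ... (each step inverts the fractional part left over by the previous one):
  31 = 15*2 + 1, so a_0 = 15.
  2 = 2*1 + 0, so a_1 = 2.
The remainder reaches 0 after 2 divisions, so the expansion has 2 partial quotients, read off in order.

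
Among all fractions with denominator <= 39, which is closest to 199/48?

141/34

Expand x = 199/48 as a continued fraction with the Euclidean algorithm:
  199 = 4*48 + 7, so a_0 = 4.
  48 = 6*7 + 6, so a_1 = 6.
  7 = 1*6 + 1, so a_2 = 1.
  6 = 6*1 + 0, so a_3 = 6.
so x = [4; 6, 1, 6].
Convergents (p_i = a_i*p_{i-1} + p_{i-2}, q_i = a_i*q_{i-1} + q_{i-2} with p_{-2}=0, p_{-1}=1, q_{-2}=1, q_{-1}=0), until the denominator exceeds 39:
  i=0: a_0=4, p_0 = 4*1 + 0 = 4, q_0 = 4*0 + 1 = 1.
  i=1: a_1=6, p_1 = 6*4 + 1 = 25, q_1 = 6*1 + 0 = 6.
  i=2: a_2=1, p_2 = 1*25 + 4 = 29, q_2 = 1*6 + 1 = 7.
  i=3: a_3=6, p_3 = 6*29 + 25 = 199, q_3 = 6*7 + 6 = 48.
q_3 = 48 > 39, so the last convergent with denominator <= 39 is p_2/q_2 = 29/7.
The closest fraction with denominator <= 39 is either p_2/q_2 or the intermediate fraction (k*p_2 + p_1)/(k*q_2 + q_1) with the largest k >= 1 whose denominator stays <= 39; these approach x as k grows, and every other convergent or intermediate fraction in range is farther away.
Largest k: floor((39 - q_1)/q_2) = floor((39 - 6)/7) = 4.
That gives (4*29 + 25)/(4*7 + 6) = 141/34.
Compare the errors: |x - 29/7| = |199*7 - 29*48|/(48*7) = 1/336, and |x - 141/34| = |199*34 - 141*48|/(48*34) = 2/1632.
Cross-multiplying, 2*336 = 672 < 1632 = 1*1632, so 2/1632 is smaller: the intermediate fraction 141/34 is closer to x than 29/7.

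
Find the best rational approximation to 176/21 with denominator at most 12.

67/8

Expand x = 176/21 as a continued fraction with the Euclidean algorithm:
  176 = 8*21 + 8, so a_0 = 8.
  21 = 2*8 + 5, so a_1 = 2.
  8 = 1*5 + 3, so a_2 = 1.
  5 = 1*3 + 2, so a_3 = 1.
  3 = 1*2 + 1, so a_4 = 1.
  2 = 2*1 + 0, so a_5 = 2.
so x = [8; 2, 1, 1, 1, 2].
Convergents (p_i = a_i*p_{i-1} + p_{i-2}, q_i = a_i*q_{i-1} + q_{i-2} with p_{-2}=0, p_{-1}=1, q_{-2}=1, q_{-1}=0), until the denominator exceeds 12:
  i=0: a_0=8, p_0 = 8*1 + 0 = 8, q_0 = 8*0 + 1 = 1.
  i=1: a_1=2, p_1 = 2*8 + 1 = 17, q_1 = 2*1 + 0 = 2.
  i=2: a_2=1, p_2 = 1*17 + 8 = 25, q_2 = 1*2 + 1 = 3.
  i=3: a_3=1, p_3 = 1*25 + 17 = 42, q_3 = 1*3 + 2 = 5.
  i=4: a_4=1, p_4 = 1*42 + 25 = 67, q_4 = 1*5 + 3 = 8.
  i=5: a_5=2, p_5 = 2*67 + 42 = 176, q_5 = 2*8 + 5 = 21.
q_5 = 21 > 12, so the last convergent with denominator <= 12 is p_4/q_4 = 67/8.
The closest fraction with denominator <= 12 is either p_4/q_4 or the intermediate fraction (k*p_4 + p_3)/(k*q_4 + q_3) with the largest k >= 1 whose denominator stays <= 12; these approach x as k grows, and every other convergent or intermediate fraction in range is farther away.
Largest k: floor((12 - q_3)/q_4) = floor((12 - 5)/8) = 0.
Since k = 0, no intermediate fraction beyond p_4/q_4 has denominator <= 12, so the convergent 67/8 is the closest (its error is |176*8 - 67*21|/(21*8) = 1/168).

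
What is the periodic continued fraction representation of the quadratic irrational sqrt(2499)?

[49; (1, 98)]

Write x_i = (sqrt(2499) + m_i)/d_i with (m_0, d_0) = (0, 1). a_0 = floor(sqrt(2499)) = 49, since 49^2 = 2401 <= 2499 < 2500 = 50^2.
Iterate m_{i+1} = d_i*a_i - m_i, d_{i+1} = (2499 - m_{i+1}^2)/d_i, a_{i+1} = floor((a_0 + m_{i+1})/d_{i+1}):
  m_1 = 1*49 - 0 = 49, d_1 = (2499 - 49^2)/1 = 98/1 = 98, a_1 = floor((49 + 49)/98) = 1.
  m_2 = 98*1 - 49 = 49, d_2 = (2499 - 49^2)/98 = 98/98 = 1, a_2 = floor((49 + 49)/1) = 98.
  m_3 = 1*98 - 49 = 49, d_3 = (2499 - 49^2)/1 = 98/1 = 98: (m_3, d_3) = (m_1, d_1) = (49, 98), so from here the quotients repeat a_1, a_2; the period length is 2.
Hence the expansion of sqrt(2499) is a_0 = 49 followed by the repeating block 1, 98 (period 2).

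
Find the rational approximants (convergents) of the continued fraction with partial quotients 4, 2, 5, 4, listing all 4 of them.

4/1, 9/2, 49/11, 205/46

Using the convergent recurrence p_i = a_i*p_{i-1} + p_{i-2}, q_i = a_i*q_{i-1} + q_{i-2} with p_{-2}=0, p_{-1}=1, q_{-2}=1, q_{-1}=0:
  i=0: a_0=4, p_0 = 4*1 + 0 = 4, q_0 = 4*0 + 1 = 1.
  i=1: a_1=2, p_1 = 2*4 + 1 = 9, q_1 = 2*1 + 0 = 2.
  i=2: a_2=5, p_2 = 5*9 + 4 = 49, q_2 = 5*2 + 1 = 11.
  i=3: a_3=4, p_3 = 4*49 + 9 = 205, q_3 = 4*11 + 2 = 46.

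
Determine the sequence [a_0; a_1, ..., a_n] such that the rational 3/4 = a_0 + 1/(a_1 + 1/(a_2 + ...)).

[0; 1, 3]

Run the Euclidean algorithm on 3 and 4; the successive quotients are the partial quotients a_0, a_1, ... (each step inverts the fractional part left over by the previous one):
  3 = 0*4 + 3, so a_0 = 0.
  4 = 1*3 + 1, so a_1 = 1.
  3 = 3*1 + 0, so a_2 = 3.
The remainder reaches 0 after 3 divisions, so the expansion has 3 partial quotients, read off in order.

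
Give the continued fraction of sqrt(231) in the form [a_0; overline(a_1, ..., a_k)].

[15; overline(5, 30)]

Write x_i = (sqrt(231) + m_i)/d_i with (m_0, d_0) = (0, 1). a_0 = floor(sqrt(231)) = 15, since 15^2 = 225 <= 231 < 256 = 16^2.
Iterate m_{i+1} = d_i*a_i - m_i, d_{i+1} = (231 - m_{i+1}^2)/d_i, a_{i+1} = floor((a_0 + m_{i+1})/d_{i+1}):
  m_1 = 1*15 - 0 = 15, d_1 = (231 - 15^2)/1 = 6/1 = 6, a_1 = floor((15 + 15)/6) = 5.
  m_2 = 6*5 - 15 = 15, d_2 = (231 - 15^2)/6 = 6/6 = 1, a_2 = floor((15 + 15)/1) = 30.
  m_3 = 1*30 - 15 = 15, d_3 = (231 - 15^2)/1 = 6/1 = 6: (m_3, d_3) = (m_1, d_1) = (15, 6), so from here the quotients repeat a_1, a_2; the period length is 2.
Hence the expansion of sqrt(231) is a_0 = 15 followed by the repeating block 5, 30 (period 2).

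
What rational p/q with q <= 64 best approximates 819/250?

95/29

Expand x = 819/250 as a continued fraction with the Euclidean algorithm:
  819 = 3*250 + 69, so a_0 = 3.
  250 = 3*69 + 43, so a_1 = 3.
  69 = 1*43 + 26, so a_2 = 1.
  43 = 1*26 + 17, so a_3 = 1.
  26 = 1*17 + 9, so a_4 = 1.
  17 = 1*9 + 8, so a_5 = 1.
  9 = 1*8 + 1, so a_6 = 1.
  8 = 8*1 + 0, so a_7 = 8.
so x = [3; 3, 1, 1, 1, 1, 1, 8].
Convergents (p_i = a_i*p_{i-1} + p_{i-2}, q_i = a_i*q_{i-1} + q_{i-2} with p_{-2}=0, p_{-1}=1, q_{-2}=1, q_{-1}=0), until the denominator exceeds 64:
  i=0: a_0=3, p_0 = 3*1 + 0 = 3, q_0 = 3*0 + 1 = 1.
  i=1: a_1=3, p_1 = 3*3 + 1 = 10, q_1 = 3*1 + 0 = 3.
  i=2: a_2=1, p_2 = 1*10 + 3 = 13, q_2 = 1*3 + 1 = 4.
  i=3: a_3=1, p_3 = 1*13 + 10 = 23, q_3 = 1*4 + 3 = 7.
  i=4: a_4=1, p_4 = 1*23 + 13 = 36, q_4 = 1*7 + 4 = 11.
  i=5: a_5=1, p_5 = 1*36 + 23 = 59, q_5 = 1*11 + 7 = 18.
  i=6: a_6=1, p_6 = 1*59 + 36 = 95, q_6 = 1*18 + 11 = 29.
  i=7: a_7=8, p_7 = 8*95 + 59 = 819, q_7 = 8*29 + 18 = 250.
q_7 = 250 > 64, so the last convergent with denominator <= 64 is p_6/q_6 = 95/29.
The closest fraction with denominator <= 64 is either p_6/q_6 or the intermediate fraction (k*p_6 + p_5)/(k*q_6 + q_5) with the largest k >= 1 whose denominator stays <= 64; these approach x as k grows, and every other convergent or intermediate fraction in range is farther away.
Largest k: floor((64 - q_5)/q_6) = floor((64 - 18)/29) = 1.
That gives (1*95 + 59)/(1*29 + 18) = 154/47.
Compare the errors: |x - 95/29| = |819*29 - 95*250|/(250*29) = 1/7250, and |x - 154/47| = |819*47 - 154*250|/(250*47) = 7/11750.
Cross-multiplying, 1*11750 = 11750 < 50750 = 7*7250, so 1/7250 is smaller: the convergent 95/29 is closer to x than 154/47.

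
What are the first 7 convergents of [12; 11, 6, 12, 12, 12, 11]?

Using the convergent recurrence p_i = a_i*p_{i-1} + p_{i-2}, q_i = a_i*q_{i-1} + q_{i-2} with p_{-2}=0, p_{-1}=1, q_{-2}=1, q_{-1}=0:
  i=0: a_0=12, p_0 = 12*1 + 0 = 12, q_0 = 12*0 + 1 = 1.
  i=1: a_1=11, p_1 = 11*12 + 1 = 133, q_1 = 11*1 + 0 = 11.
  i=2: a_2=6, p_2 = 6*133 + 12 = 810, q_2 = 6*11 + 1 = 67.
  i=3: a_3=12, p_3 = 12*810 + 133 = 9853, q_3 = 12*67 + 11 = 815.
  i=4: a_4=12, p_4 = 12*9853 + 810 = 119046, q_4 = 12*815 + 67 = 9847.
  i=5: a_5=12, p_5 = 12*119046 + 9853 = 1438405, q_5 = 12*9847 + 815 = 118979.
  i=6: a_6=11, p_6 = 11*1438405 + 119046 = 15941501, q_6 = 11*118979 + 9847 = 1318616.

12/1, 133/11, 810/67, 9853/815, 119046/9847, 1438405/118979, 15941501/1318616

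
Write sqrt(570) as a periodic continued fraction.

Write x_i = (sqrt(570) + m_i)/d_i with (m_0, d_0) = (0, 1). a_0 = floor(sqrt(570)) = 23, since 23^2 = 529 <= 570 < 576 = 24^2.
Iterate m_{i+1} = d_i*a_i - m_i, d_{i+1} = (570 - m_{i+1}^2)/d_i, a_{i+1} = floor((a_0 + m_{i+1})/d_{i+1}):
  m_1 = 1*23 - 0 = 23, d_1 = (570 - 23^2)/1 = 41/1 = 41, a_1 = floor((23 + 23)/41) = 1.
  m_2 = 41*1 - 23 = 18, d_2 = (570 - 18^2)/41 = 246/41 = 6, a_2 = floor((23 + 18)/6) = 6.
  m_3 = 6*6 - 18 = 18, d_3 = (570 - 18^2)/6 = 246/6 = 41, a_3 = floor((23 + 18)/41) = 1.
  m_4 = 41*1 - 18 = 23, d_4 = (570 - 23^2)/41 = 41/41 = 1, a_4 = floor((23 + 23)/1) = 46.
  m_5 = 1*46 - 23 = 23, d_5 = (570 - 23^2)/1 = 41/1 = 41: (m_5, d_5) = (m_1, d_1) = (23, 41), so from here the quotients repeat a_1, ..., a_4; the period length is 4.
Hence the expansion of sqrt(570) is a_0 = 23 followed by the repeating block 1, 6, 1, 46 (period 4).

[23; (1, 6, 1, 46)]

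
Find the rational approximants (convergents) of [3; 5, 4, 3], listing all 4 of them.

Using the convergent recurrence p_i = a_i*p_{i-1} + p_{i-2}, q_i = a_i*q_{i-1} + q_{i-2} with p_{-2}=0, p_{-1}=1, q_{-2}=1, q_{-1}=0:
  i=0: a_0=3, p_0 = 3*1 + 0 = 3, q_0 = 3*0 + 1 = 1.
  i=1: a_1=5, p_1 = 5*3 + 1 = 16, q_1 = 5*1 + 0 = 5.
  i=2: a_2=4, p_2 = 4*16 + 3 = 67, q_2 = 4*5 + 1 = 21.
  i=3: a_3=3, p_3 = 3*67 + 16 = 217, q_3 = 3*21 + 5 = 68.

3/1, 16/5, 67/21, 217/68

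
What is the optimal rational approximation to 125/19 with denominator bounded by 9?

Expand x = 125/19 as a continued fraction with the Euclidean algorithm:
  125 = 6*19 + 11, so a_0 = 6.
  19 = 1*11 + 8, so a_1 = 1.
  11 = 1*8 + 3, so a_2 = 1.
  8 = 2*3 + 2, so a_3 = 2.
  3 = 1*2 + 1, so a_4 = 1.
  2 = 2*1 + 0, so a_5 = 2.
so x = [6; 1, 1, 2, 1, 2].
Convergents (p_i = a_i*p_{i-1} + p_{i-2}, q_i = a_i*q_{i-1} + q_{i-2} with p_{-2}=0, p_{-1}=1, q_{-2}=1, q_{-1}=0), until the denominator exceeds 9:
  i=0: a_0=6, p_0 = 6*1 + 0 = 6, q_0 = 6*0 + 1 = 1.
  i=1: a_1=1, p_1 = 1*6 + 1 = 7, q_1 = 1*1 + 0 = 1.
  i=2: a_2=1, p_2 = 1*7 + 6 = 13, q_2 = 1*1 + 1 = 2.
  i=3: a_3=2, p_3 = 2*13 + 7 = 33, q_3 = 2*2 + 1 = 5.
  i=4: a_4=1, p_4 = 1*33 + 13 = 46, q_4 = 1*5 + 2 = 7.
  i=5: a_5=2, p_5 = 2*46 + 33 = 125, q_5 = 2*7 + 5 = 19.
q_5 = 19 > 9, so the last convergent with denominator <= 9 is p_4/q_4 = 46/7.
The closest fraction with denominator <= 9 is either p_4/q_4 or the intermediate fraction (k*p_4 + p_3)/(k*q_4 + q_3) with the largest k >= 1 whose denominator stays <= 9; these approach x as k grows, and every other convergent or intermediate fraction in range is farther away.
Largest k: floor((9 - q_3)/q_4) = floor((9 - 5)/7) = 0.
Since k = 0, no intermediate fraction beyond p_4/q_4 has denominator <= 9, so the convergent 46/7 is the closest (its error is |125*7 - 46*19|/(19*7) = 1/133).

46/7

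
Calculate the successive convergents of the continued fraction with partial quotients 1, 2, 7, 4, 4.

1/1, 3/2, 22/15, 91/62, 386/263

Using the convergent recurrence p_i = a_i*p_{i-1} + p_{i-2}, q_i = a_i*q_{i-1} + q_{i-2} with p_{-2}=0, p_{-1}=1, q_{-2}=1, q_{-1}=0:
  i=0: a_0=1, p_0 = 1*1 + 0 = 1, q_0 = 1*0 + 1 = 1.
  i=1: a_1=2, p_1 = 2*1 + 1 = 3, q_1 = 2*1 + 0 = 2.
  i=2: a_2=7, p_2 = 7*3 + 1 = 22, q_2 = 7*2 + 1 = 15.
  i=3: a_3=4, p_3 = 4*22 + 3 = 91, q_3 = 4*15 + 2 = 62.
  i=4: a_4=4, p_4 = 4*91 + 22 = 386, q_4 = 4*62 + 15 = 263.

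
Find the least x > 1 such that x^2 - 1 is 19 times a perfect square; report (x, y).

First expand sqrt(19) as a continued fraction. With x_i = (sqrt(19) + m_i)/d_i and (m_0, d_0) = (0, 1): a_0 = floor(sqrt(19)) = 4, since 4^2 = 16 <= 19 < 25 = 5^2.
Iterate m_{i+1} = d_i*a_i - m_i, d_{i+1} = (19 - m_{i+1}^2)/d_i, a_{i+1} = floor((a_0 + m_{i+1})/d_{i+1}):
  m_1 = 1*4 - 0 = 4, d_1 = (19 - 4^2)/1 = 3/1 = 3, a_1 = floor((4 + 4)/3) = 2.
  m_2 = 3*2 - 4 = 2, d_2 = (19 - 2^2)/3 = 15/3 = 5, a_2 = floor((4 + 2)/5) = 1.
  m_3 = 5*1 - 2 = 3, d_3 = (19 - 3^2)/5 = 10/5 = 2, a_3 = floor((4 + 3)/2) = 3.
  m_4 = 2*3 - 3 = 3, d_4 = (19 - 3^2)/2 = 10/2 = 5, a_4 = floor((4 + 3)/5) = 1.
  m_5 = 5*1 - 3 = 2, d_5 = (19 - 2^2)/5 = 15/5 = 3, a_5 = floor((4 + 2)/3) = 2.
  m_6 = 3*2 - 2 = 4, d_6 = (19 - 4^2)/3 = 3/3 = 1, a_6 = floor((4 + 4)/1) = 8.
  m_7 = 1*8 - 4 = 4, d_7 = (19 - 4^2)/1 = 3/1 = 3: (m_7, d_7) = (m_1, d_1) = (4, 3), so from here the quotients repeat a_1, ..., a_6; the period length is 6.
So sqrt(19) = [4; (2, 1, 3, 1, 2, 8)] with period length k = 6.
k is even, so the fundamental solution of x^2 - 19y^2 = 1 is (p_{k-1}, q_{k-1}) = (p_5, q_5); compute convergents through index 5.
Convergents (p_i = a_i*p_{i-1} + p_{i-2}, q_i = a_i*q_{i-1} + q_{i-2} with p_{-2}=0, p_{-1}=1, q_{-2}=1, q_{-1}=0):
  i=0: a_0=4, p_0 = 4*1 + 0 = 4, q_0 = 4*0 + 1 = 1.
  i=1: a_1=2, p_1 = 2*4 + 1 = 9, q_1 = 2*1 + 0 = 2.
  i=2: a_2=1, p_2 = 1*9 + 4 = 13, q_2 = 1*2 + 1 = 3.
  i=3: a_3=3, p_3 = 3*13 + 9 = 48, q_3 = 3*3 + 2 = 11.
  i=4: a_4=1, p_4 = 1*48 + 13 = 61, q_4 = 1*11 + 3 = 14.
  i=5: a_5=2, p_5 = 2*61 + 48 = 170, q_5 = 2*14 + 11 = 39.
Check: 170^2 - 19*39^2 = 28900 - 28899 = 1, so (x, y) = (170, 39) solves the equation, and by the theorem it is the least positive solution.

(x, y) = (170, 39)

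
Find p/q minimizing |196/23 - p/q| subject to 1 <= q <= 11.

Expand x = 196/23 as a continued fraction with the Euclidean algorithm:
  196 = 8*23 + 12, so a_0 = 8.
  23 = 1*12 + 11, so a_1 = 1.
  12 = 1*11 + 1, so a_2 = 1.
  11 = 11*1 + 0, so a_3 = 11.
so x = [8; 1, 1, 11].
Convergents (p_i = a_i*p_{i-1} + p_{i-2}, q_i = a_i*q_{i-1} + q_{i-2} with p_{-2}=0, p_{-1}=1, q_{-2}=1, q_{-1}=0), until the denominator exceeds 11:
  i=0: a_0=8, p_0 = 8*1 + 0 = 8, q_0 = 8*0 + 1 = 1.
  i=1: a_1=1, p_1 = 1*8 + 1 = 9, q_1 = 1*1 + 0 = 1.
  i=2: a_2=1, p_2 = 1*9 + 8 = 17, q_2 = 1*1 + 1 = 2.
  i=3: a_3=11, p_3 = 11*17 + 9 = 196, q_3 = 11*2 + 1 = 23.
q_3 = 23 > 11, so the last convergent with denominator <= 11 is p_2/q_2 = 17/2.
The closest fraction with denominator <= 11 is either p_2/q_2 or the intermediate fraction (k*p_2 + p_1)/(k*q_2 + q_1) with the largest k >= 1 whose denominator stays <= 11; these approach x as k grows, and every other convergent or intermediate fraction in range is farther away.
Largest k: floor((11 - q_1)/q_2) = floor((11 - 1)/2) = 5.
That gives (5*17 + 9)/(5*2 + 1) = 94/11.
Compare the errors: |x - 17/2| = |196*2 - 17*23|/(23*2) = 1/46, and |x - 94/11| = |196*11 - 94*23|/(23*11) = 6/253.
Cross-multiplying, 1*253 = 253 < 276 = 6*46, so 1/46 is smaller: the convergent 17/2 is closer to x than 94/11.

17/2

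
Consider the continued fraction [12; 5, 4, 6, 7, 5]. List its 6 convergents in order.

Using the convergent recurrence p_i = a_i*p_{i-1} + p_{i-2}, q_i = a_i*q_{i-1} + q_{i-2} with p_{-2}=0, p_{-1}=1, q_{-2}=1, q_{-1}=0:
  i=0: a_0=12, p_0 = 12*1 + 0 = 12, q_0 = 12*0 + 1 = 1.
  i=1: a_1=5, p_1 = 5*12 + 1 = 61, q_1 = 5*1 + 0 = 5.
  i=2: a_2=4, p_2 = 4*61 + 12 = 256, q_2 = 4*5 + 1 = 21.
  i=3: a_3=6, p_3 = 6*256 + 61 = 1597, q_3 = 6*21 + 5 = 131.
  i=4: a_4=7, p_4 = 7*1597 + 256 = 11435, q_4 = 7*131 + 21 = 938.
  i=5: a_5=5, p_5 = 5*11435 + 1597 = 58772, q_5 = 5*938 + 131 = 4821.

12/1, 61/5, 256/21, 1597/131, 11435/938, 58772/4821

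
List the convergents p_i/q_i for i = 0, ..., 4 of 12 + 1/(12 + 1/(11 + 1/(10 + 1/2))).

12/1, 145/12, 1607/133, 16215/1342, 34037/2817

Using the convergent recurrence p_i = a_i*p_{i-1} + p_{i-2}, q_i = a_i*q_{i-1} + q_{i-2} with p_{-2}=0, p_{-1}=1, q_{-2}=1, q_{-1}=0:
  i=0: a_0=12, p_0 = 12*1 + 0 = 12, q_0 = 12*0 + 1 = 1.
  i=1: a_1=12, p_1 = 12*12 + 1 = 145, q_1 = 12*1 + 0 = 12.
  i=2: a_2=11, p_2 = 11*145 + 12 = 1607, q_2 = 11*12 + 1 = 133.
  i=3: a_3=10, p_3 = 10*1607 + 145 = 16215, q_3 = 10*133 + 12 = 1342.
  i=4: a_4=2, p_4 = 2*16215 + 1607 = 34037, q_4 = 2*1342 + 133 = 2817.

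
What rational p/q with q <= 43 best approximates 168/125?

43/32

Expand x = 168/125 as a continued fraction with the Euclidean algorithm:
  168 = 1*125 + 43, so a_0 = 1.
  125 = 2*43 + 39, so a_1 = 2.
  43 = 1*39 + 4, so a_2 = 1.
  39 = 9*4 + 3, so a_3 = 9.
  4 = 1*3 + 1, so a_4 = 1.
  3 = 3*1 + 0, so a_5 = 3.
so x = [1; 2, 1, 9, 1, 3].
Convergents (p_i = a_i*p_{i-1} + p_{i-2}, q_i = a_i*q_{i-1} + q_{i-2} with p_{-2}=0, p_{-1}=1, q_{-2}=1, q_{-1}=0), until the denominator exceeds 43:
  i=0: a_0=1, p_0 = 1*1 + 0 = 1, q_0 = 1*0 + 1 = 1.
  i=1: a_1=2, p_1 = 2*1 + 1 = 3, q_1 = 2*1 + 0 = 2.
  i=2: a_2=1, p_2 = 1*3 + 1 = 4, q_2 = 1*2 + 1 = 3.
  i=3: a_3=9, p_3 = 9*4 + 3 = 39, q_3 = 9*3 + 2 = 29.
  i=4: a_4=1, p_4 = 1*39 + 4 = 43, q_4 = 1*29 + 3 = 32.
  i=5: a_5=3, p_5 = 3*43 + 39 = 168, q_5 = 3*32 + 29 = 125.
q_5 = 125 > 43, so the last convergent with denominator <= 43 is p_4/q_4 = 43/32.
The closest fraction with denominator <= 43 is either p_4/q_4 or the intermediate fraction (k*p_4 + p_3)/(k*q_4 + q_3) with the largest k >= 1 whose denominator stays <= 43; these approach x as k grows, and every other convergent or intermediate fraction in range is farther away.
Largest k: floor((43 - q_3)/q_4) = floor((43 - 29)/32) = 0.
Since k = 0, no intermediate fraction beyond p_4/q_4 has denominator <= 43, so the convergent 43/32 is the closest (its error is |168*32 - 43*125|/(125*32) = 1/4000).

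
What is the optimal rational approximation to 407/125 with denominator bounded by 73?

140/43

Expand x = 407/125 as a continued fraction with the Euclidean algorithm:
  407 = 3*125 + 32, so a_0 = 3.
  125 = 3*32 + 29, so a_1 = 3.
  32 = 1*29 + 3, so a_2 = 1.
  29 = 9*3 + 2, so a_3 = 9.
  3 = 1*2 + 1, so a_4 = 1.
  2 = 2*1 + 0, so a_5 = 2.
so x = [3; 3, 1, 9, 1, 2].
Convergents (p_i = a_i*p_{i-1} + p_{i-2}, q_i = a_i*q_{i-1} + q_{i-2} with p_{-2}=0, p_{-1}=1, q_{-2}=1, q_{-1}=0), until the denominator exceeds 73:
  i=0: a_0=3, p_0 = 3*1 + 0 = 3, q_0 = 3*0 + 1 = 1.
  i=1: a_1=3, p_1 = 3*3 + 1 = 10, q_1 = 3*1 + 0 = 3.
  i=2: a_2=1, p_2 = 1*10 + 3 = 13, q_2 = 1*3 + 1 = 4.
  i=3: a_3=9, p_3 = 9*13 + 10 = 127, q_3 = 9*4 + 3 = 39.
  i=4: a_4=1, p_4 = 1*127 + 13 = 140, q_4 = 1*39 + 4 = 43.
  i=5: a_5=2, p_5 = 2*140 + 127 = 407, q_5 = 2*43 + 39 = 125.
q_5 = 125 > 73, so the last convergent with denominator <= 73 is p_4/q_4 = 140/43.
The closest fraction with denominator <= 73 is either p_4/q_4 or the intermediate fraction (k*p_4 + p_3)/(k*q_4 + q_3) with the largest k >= 1 whose denominator stays <= 73; these approach x as k grows, and every other convergent or intermediate fraction in range is farther away.
Largest k: floor((73 - q_3)/q_4) = floor((73 - 39)/43) = 0.
Since k = 0, no intermediate fraction beyond p_4/q_4 has denominator <= 73, so the convergent 140/43 is the closest (its error is |407*43 - 140*125|/(125*43) = 1/5375).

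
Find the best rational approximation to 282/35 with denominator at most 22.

145/18

Expand x = 282/35 as a continued fraction with the Euclidean algorithm:
  282 = 8*35 + 2, so a_0 = 8.
  35 = 17*2 + 1, so a_1 = 17.
  2 = 2*1 + 0, so a_2 = 2.
so x = [8; 17, 2].
Convergents (p_i = a_i*p_{i-1} + p_{i-2}, q_i = a_i*q_{i-1} + q_{i-2} with p_{-2}=0, p_{-1}=1, q_{-2}=1, q_{-1}=0), until the denominator exceeds 22:
  i=0: a_0=8, p_0 = 8*1 + 0 = 8, q_0 = 8*0 + 1 = 1.
  i=1: a_1=17, p_1 = 17*8 + 1 = 137, q_1 = 17*1 + 0 = 17.
  i=2: a_2=2, p_2 = 2*137 + 8 = 282, q_2 = 2*17 + 1 = 35.
q_2 = 35 > 22, so the last convergent with denominator <= 22 is p_1/q_1 = 137/17.
The closest fraction with denominator <= 22 is either p_1/q_1 or the intermediate fraction (k*p_1 + p_0)/(k*q_1 + q_0) with the largest k >= 1 whose denominator stays <= 22; these approach x as k grows, and every other convergent or intermediate fraction in range is farther away.
Largest k: floor((22 - q_0)/q_1) = floor((22 - 1)/17) = 1.
That gives (1*137 + 8)/(1*17 + 1) = 145/18.
Compare the errors: |x - 137/17| = |282*17 - 137*35|/(35*17) = 1/595, and |x - 145/18| = |282*18 - 145*35|/(35*18) = 1/630.
Cross-multiplying, 1*595 = 595 < 630 = 1*630, so 1/630 is smaller: the intermediate fraction 145/18 is closer to x than 137/17.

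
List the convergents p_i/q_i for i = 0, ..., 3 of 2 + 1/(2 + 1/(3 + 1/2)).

Using the convergent recurrence p_i = a_i*p_{i-1} + p_{i-2}, q_i = a_i*q_{i-1} + q_{i-2} with p_{-2}=0, p_{-1}=1, q_{-2}=1, q_{-1}=0:
  i=0: a_0=2, p_0 = 2*1 + 0 = 2, q_0 = 2*0 + 1 = 1.
  i=1: a_1=2, p_1 = 2*2 + 1 = 5, q_1 = 2*1 + 0 = 2.
  i=2: a_2=3, p_2 = 3*5 + 2 = 17, q_2 = 3*2 + 1 = 7.
  i=3: a_3=2, p_3 = 2*17 + 5 = 39, q_3 = 2*7 + 2 = 16.

2/1, 5/2, 17/7, 39/16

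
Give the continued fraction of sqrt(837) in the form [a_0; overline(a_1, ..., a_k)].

Write x_i = (sqrt(837) + m_i)/d_i with (m_0, d_0) = (0, 1). a_0 = floor(sqrt(837)) = 28, since 28^2 = 784 <= 837 < 841 = 29^2.
Iterate m_{i+1} = d_i*a_i - m_i, d_{i+1} = (837 - m_{i+1}^2)/d_i, a_{i+1} = floor((a_0 + m_{i+1})/d_{i+1}):
  m_1 = 1*28 - 0 = 28, d_1 = (837 - 28^2)/1 = 53/1 = 53, a_1 = floor((28 + 28)/53) = 1.
  m_2 = 53*1 - 28 = 25, d_2 = (837 - 25^2)/53 = 212/53 = 4, a_2 = floor((28 + 25)/4) = 13.
  m_3 = 4*13 - 25 = 27, d_3 = (837 - 27^2)/4 = 108/4 = 27, a_3 = floor((28 + 27)/27) = 2.
  m_4 = 27*2 - 27 = 27, d_4 = (837 - 27^2)/27 = 108/27 = 4, a_4 = floor((28 + 27)/4) = 13.
  m_5 = 4*13 - 27 = 25, d_5 = (837 - 25^2)/4 = 212/4 = 53, a_5 = floor((28 + 25)/53) = 1.
  m_6 = 53*1 - 25 = 28, d_6 = (837 - 28^2)/53 = 53/53 = 1, a_6 = floor((28 + 28)/1) = 56.
  m_7 = 1*56 - 28 = 28, d_7 = (837 - 28^2)/1 = 53/1 = 53: (m_7, d_7) = (m_1, d_1) = (28, 53), so from here the quotients repeat a_1, ..., a_6; the period length is 6.
Hence the expansion of sqrt(837) is a_0 = 28 followed by the repeating block 1, 13, 2, 13, 1, 56 (period 6).

[28; overline(1, 13, 2, 13, 1, 56)]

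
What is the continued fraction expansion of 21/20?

[1; 20]

Run the Euclidean algorithm on 21 and 20; the successive quotients are the partial quotients a_0, a_1, ... (each step inverts the fractional part left over by the previous one):
  21 = 1*20 + 1, so a_0 = 1.
  20 = 20*1 + 0, so a_1 = 20.
The remainder reaches 0 after 2 divisions, so the expansion has 2 partial quotients, read off in order.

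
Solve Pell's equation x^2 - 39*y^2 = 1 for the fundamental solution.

(x, y) = (25, 4)

First expand sqrt(39) as a continued fraction. With x_i = (sqrt(39) + m_i)/d_i and (m_0, d_0) = (0, 1): a_0 = floor(sqrt(39)) = 6, since 6^2 = 36 <= 39 < 49 = 7^2.
Iterate m_{i+1} = d_i*a_i - m_i, d_{i+1} = (39 - m_{i+1}^2)/d_i, a_{i+1} = floor((a_0 + m_{i+1})/d_{i+1}):
  m_1 = 1*6 - 0 = 6, d_1 = (39 - 6^2)/1 = 3/1 = 3, a_1 = floor((6 + 6)/3) = 4.
  m_2 = 3*4 - 6 = 6, d_2 = (39 - 6^2)/3 = 3/3 = 1, a_2 = floor((6 + 6)/1) = 12.
  m_3 = 1*12 - 6 = 6, d_3 = (39 - 6^2)/1 = 3/1 = 3: (m_3, d_3) = (m_1, d_1) = (6, 3), so from here the quotients repeat a_1, a_2; the period length is 2.
So sqrt(39) = [6; (4, 12)] with period length k = 2.
k is even, so the fundamental solution of x^2 - 39y^2 = 1 is (p_{k-1}, q_{k-1}) = (p_1, q_1); compute convergents through index 1.
Convergents (p_i = a_i*p_{i-1} + p_{i-2}, q_i = a_i*q_{i-1} + q_{i-2} with p_{-2}=0, p_{-1}=1, q_{-2}=1, q_{-1}=0):
  i=0: a_0=6, p_0 = 6*1 + 0 = 6, q_0 = 6*0 + 1 = 1.
  i=1: a_1=4, p_1 = 4*6 + 1 = 25, q_1 = 4*1 + 0 = 4.
Check: 25^2 - 39*4^2 = 625 - 624 = 1, so (x, y) = (25, 4) solves the equation, and by the theorem it is the least positive solution.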